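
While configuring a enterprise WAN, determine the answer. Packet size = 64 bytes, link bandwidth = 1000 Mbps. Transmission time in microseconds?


Given: packet = 64 bytes, bandwidth = 1000 Mbps
Packet in bits = 64 * 8 = 512 bits
Bandwidth = 1000 * 10^6 = 1000000000 bps
Time = 512 / 1000000000 seconds
Time in us = 512 * 10^6 / 1000000000 = 0.512

0.512


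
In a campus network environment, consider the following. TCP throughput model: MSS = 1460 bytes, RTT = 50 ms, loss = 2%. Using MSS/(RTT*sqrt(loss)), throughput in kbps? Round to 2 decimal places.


Given: MSS = 1460 bytes, RTT = 50 ms, loss = 2%
RTT in seconds = 50 / 1000 = 0.05
Loss rate = 2% = 0.02
sqrt(loss) = sqrt(0.02) = 0.141421356237
Throughput (bytes/s) = 1460 / (0.05 * 0.141421356237) = 206475.1801
Throughput (kbps) = 206475.1801 * 8 / 1000 = 1651.801441 -> 1651.80 kbps (2 dp)

1651.80


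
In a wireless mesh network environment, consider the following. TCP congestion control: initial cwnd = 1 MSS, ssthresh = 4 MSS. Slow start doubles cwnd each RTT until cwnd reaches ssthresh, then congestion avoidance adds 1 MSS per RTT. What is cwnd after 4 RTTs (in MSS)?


RTT 0: cwnd = 1 MSS (initial)
RTT 1: cwnd = 2 MSS (slow start, doubled)
RTT 2: cwnd = 4 MSS (slow start, doubled)
RTT 3: cwnd = 5 MSS (congestion avoidance, +1)
RTT 4: cwnd = 6 MSS (congestion avoidance, +1)

6


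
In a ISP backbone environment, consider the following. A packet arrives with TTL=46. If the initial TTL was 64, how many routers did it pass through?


Given: initial TTL = 64, received TTL = 46
Hops = initial TTL - received TTL
Hops = 64 - 46 = 18

18


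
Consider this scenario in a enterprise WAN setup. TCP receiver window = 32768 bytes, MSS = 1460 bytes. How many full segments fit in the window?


Given: RWND = 32768 bytes, MSS = 1460 bytes
Full segments = floor(RWND / MSS)
Full segments = floor(32768 / 1460)
Full segments = floor(22.4438) = 22

22


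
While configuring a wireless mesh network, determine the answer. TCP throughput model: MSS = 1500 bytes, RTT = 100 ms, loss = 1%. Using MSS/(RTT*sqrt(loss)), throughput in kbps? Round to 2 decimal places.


Given: MSS = 1500 bytes, RTT = 100 ms, loss = 1%
RTT in seconds = 100 / 1000 = 0.1
Loss rate = 1% = 0.01
sqrt(loss) = sqrt(0.01) = 0.1
Throughput (bytes/s) = 1500 / (0.1 * 0.1) = 150000.0000
Throughput (kbps) = 150000.0000 * 8 / 1000 = 1200.000000 -> 1200.00 kbps (2 dp)

1200.00


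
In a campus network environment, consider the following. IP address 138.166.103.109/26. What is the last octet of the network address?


Given: IP = 138.166.103.109, prefix = /26
Subnet mask = 255.255.255.192
Last octet of IP: 109
Last octet of mask: 192
Network last octet = 109 AND 192 = 64

64


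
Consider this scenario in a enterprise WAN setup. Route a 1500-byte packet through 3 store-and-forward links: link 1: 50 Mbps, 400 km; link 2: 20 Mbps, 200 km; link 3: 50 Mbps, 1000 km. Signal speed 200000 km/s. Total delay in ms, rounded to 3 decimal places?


Packet = 1500 bytes = 12000 bits. Store-and-forward: sum (t_trans + t_prop) per link.
Link 1: t_trans = 12000/(50*10^6) s = 0.2400 ms; t_prop = 400/200000 s = 2.0000 ms; subtotal = 2.2400 ms
Link 2: t_trans = 12000/(20*10^6) s = 0.6000 ms; t_prop = 200/200000 s = 1.0000 ms; subtotal = 1.6000 ms
Link 3: t_trans = 12000/(50*10^6) s = 0.2400 ms; t_prop = 1000/200000 s = 5.0000 ms; subtotal = 5.2400 ms
End-to-end = 2.2400 + 1.6000 + 5.2400 = 9.0800 ms -> 9.080 ms (3 dp)

9.080


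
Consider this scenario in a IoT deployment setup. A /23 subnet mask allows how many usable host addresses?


Given: subnet mask /23
Host bits = 32 - 23 = 9
Total addresses = 2^9 = 512
Usable hosts = 512 - 2 (network + broadcast) = 510

510


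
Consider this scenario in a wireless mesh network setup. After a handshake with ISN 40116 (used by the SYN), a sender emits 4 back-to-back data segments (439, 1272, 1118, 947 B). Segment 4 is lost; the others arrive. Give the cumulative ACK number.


SYN uses sequence number 40116; first data byte = ISN + 1 = 40117.
Segment 1: SEQ = 40117, len = 439 B, covers [40117, 40555]
Segment 2: SEQ = 40556, len = 1272 B, covers [40556, 41827]
Segment 3: SEQ = 41828, len = 1118 B, covers [41828, 42945]
Segment 4: SEQ = 42946, len = 947 B, covers [42946, 43892] [LOST]
In-order data received: bytes [40117, 42945] (segments 1..3).
Segment 4 missing -> gap begins at byte 42946.
Cumulative ACK = next expected in-order byte = 40117 + 439 + 1272 + 1118 = 42946

42946


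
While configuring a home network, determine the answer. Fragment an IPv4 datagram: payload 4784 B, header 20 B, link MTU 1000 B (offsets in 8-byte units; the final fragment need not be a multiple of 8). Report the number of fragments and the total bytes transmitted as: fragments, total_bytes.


Max data per non-final fragment = floor((MTU - header)/8)*8 = floor((1000 - 20)/8)*8 = floor(980/8)*8 = 976 B
Final fragment needs no 8-byte alignment: it can carry up to MTU - header = 980 B
Non-final fragments needed = ceil((payload - 980) / 976) = ceil(3804/976) = ceil(3.8975) = 4
Number of fragments = 4 + 1 = 5
Fragment sizes (data): 4 * 976 B + 880 B (last, 880 <= 980 OK)
Total bytes sent = payload + n_frags * header = 4784 + 5*20 = 4784 + 100 = 4884 B

5, 4884


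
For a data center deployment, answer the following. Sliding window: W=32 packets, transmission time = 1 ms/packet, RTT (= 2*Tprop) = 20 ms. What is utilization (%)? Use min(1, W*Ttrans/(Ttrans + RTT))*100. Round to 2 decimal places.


Given: W = 32, Ttrans = 1 ms, RTT = 20 ms (= 2 * Tprop, Tprop = 10 ms)
Cycle time = Ttrans + RTT = 1 + 20 = 21 ms (first packet sent until its ACK returns)
W * Ttrans = 32 * 1 = 32 ms of sending per cycle
W * Ttrans / (Ttrans + RTT) = 32 / 21 = 1.523810
U = min(1, 1.523810) = 1.000000
U% = 100.00%

100.00


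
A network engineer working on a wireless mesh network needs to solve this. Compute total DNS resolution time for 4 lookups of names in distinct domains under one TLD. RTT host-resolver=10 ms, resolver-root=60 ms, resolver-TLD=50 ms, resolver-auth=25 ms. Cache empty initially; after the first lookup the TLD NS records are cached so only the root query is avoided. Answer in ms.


Lookup 1 (cold cache): local + root + TLD + auth = 10 + 60 + 50 + 25 = 145 ms
Lookups 2..4 (TLD NS cached -> skip root; new domain -> still ask TLD and auth): local + TLD + auth = 10 + 50 + 25 = 85 ms each
Remaining 3 lookups: 3 * 85 = 255 ms
Total = 145 + 255 = 400 ms

400


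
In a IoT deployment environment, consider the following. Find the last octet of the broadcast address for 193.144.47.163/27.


Given: IP = 193.144.47.163, prefix = /27
Host bits = 32 - 27 = 5
Network last octet = 163 AND mask = 160
Host part size = 2^5 - 1 = 31
Broadcast last octet = 160 OR 31 = 191

191


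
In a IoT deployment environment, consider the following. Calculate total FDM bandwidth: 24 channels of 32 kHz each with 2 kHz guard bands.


Given: 24 channels, 32 kHz each, guard = 2 kHz
Channel bandwidth = 24 * 32 = 768 kHz
Guard bands = 23 gaps * 2 kHz = 46 kHz
Total = 768 + 46 = 814 kHz

814


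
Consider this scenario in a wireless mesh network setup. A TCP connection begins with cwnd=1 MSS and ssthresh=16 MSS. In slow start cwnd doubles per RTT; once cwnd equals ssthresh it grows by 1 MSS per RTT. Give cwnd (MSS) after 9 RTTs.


RTT 0: cwnd = 1 MSS (initial)
RTT 1: cwnd = 2 MSS (slow start, doubled)
RTT 2: cwnd = 4 MSS (slow start, doubled)
RTT 3: cwnd = 8 MSS (slow start, doubled)
RTT 4: cwnd = 16 MSS (slow start, doubled)
RTT 5: cwnd = 17 MSS (congestion avoidance, +1)
RTT 6: cwnd = 18 MSS (congestion avoidance, +1)
RTT 7: cwnd = 19 MSS (congestion avoidance, +1)
RTT 8: cwnd = 20 MSS (congestion avoidance, +1)
RTT 9: cwnd = 21 MSS (congestion avoidance, +1)

21


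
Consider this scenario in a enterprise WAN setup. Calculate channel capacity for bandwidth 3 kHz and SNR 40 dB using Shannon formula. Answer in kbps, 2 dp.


Given: B = 3 kHz, SNR = 40 dB
SNR linear = 10^(40/10) = 10000
1 + SNR = 10001
log2(10001) = 13.2878566418
C = 3 * 1000 * 13.2878566418 = 39863.5699 bps
C = 39.863570 kbps -> 39.86 kbps (2 dp)

39.86


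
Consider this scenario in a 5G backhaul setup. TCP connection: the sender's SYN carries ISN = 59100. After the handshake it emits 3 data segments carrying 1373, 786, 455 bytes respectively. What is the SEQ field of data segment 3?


The SYN occupies sequence number ISN = 59100, so the first data byte is ISN + 1 = 59101.
SEQ of data segment i = (ISN + 1) + sum of payload sizes of segments 1..i-1.
Segment 1: SEQ = 59101, payload = 1373 bytes
Segment 2: SEQ = 60474, payload = 786 bytes
Segment 3: SEQ = 61260, payload = 455 bytes
SEQ of segment 3 = 59101 + 1373 + 786 = 61260

61260


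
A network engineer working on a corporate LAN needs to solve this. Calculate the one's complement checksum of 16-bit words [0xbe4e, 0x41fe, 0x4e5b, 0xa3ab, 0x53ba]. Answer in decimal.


Given words: [0xbe4e, 0x41fe, 0x4e5b, 0xa3ab, 0x53ba]
Step 1: Sum all words
Raw sum = 48718 + 16894 + 20059 + 41899 + 21434 = 149004
Step 2: Fold carry: (17932 + 2) = 17934
One's complement = ~17934 & 0xFFFF = 47601

47601


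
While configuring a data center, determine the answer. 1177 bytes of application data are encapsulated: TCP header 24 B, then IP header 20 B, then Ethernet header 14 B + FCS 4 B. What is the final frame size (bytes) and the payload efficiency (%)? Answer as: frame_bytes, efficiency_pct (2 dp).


TCP segment = 1177 + 24 = 1201 B
IP packet = 1201 + 20 = 1221 B
Ethernet frame = 1221 + 14 + 4 = 1239 B
Efficiency = app / frame = 1177 / 1239 = 0.949960 = 94.9960% -> 95.00% (2 dp)

1239, 95.00


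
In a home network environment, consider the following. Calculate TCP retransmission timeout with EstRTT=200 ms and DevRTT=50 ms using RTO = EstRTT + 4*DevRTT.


Given: EstRTT = 200 ms, DevRTT = 50 ms
Timeout = EstRTT + 4 * DevRTT
4 * DevRTT = 4 * 50 = 200
Timeout = 200 + 200 = 400 ms

400


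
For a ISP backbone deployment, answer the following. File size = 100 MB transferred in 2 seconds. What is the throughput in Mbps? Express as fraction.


Given: file = 100 MB, time = 2 s
File in Mb = 100 * 8 = 800 Mb
Throughput = 800 / 2 Mbps
Throughput = 400 Mbps

400


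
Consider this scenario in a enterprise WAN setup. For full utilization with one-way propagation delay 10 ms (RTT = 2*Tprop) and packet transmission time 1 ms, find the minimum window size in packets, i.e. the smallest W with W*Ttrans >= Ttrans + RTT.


Given: Ttrans = 1 ms, RTT = 20 ms (= 2 * Tprop, Tprop = 10 ms)
Time until first ACK returns = Ttrans + RTT = 1 + 20 = 21 ms
Need W * Ttrans >= Ttrans + RTT  ->  W >= (Ttrans + RTT) / Ttrans
(Ttrans + RTT) / Ttrans = 21 / 1 = 21
W_min = ceil(21) = 21

21


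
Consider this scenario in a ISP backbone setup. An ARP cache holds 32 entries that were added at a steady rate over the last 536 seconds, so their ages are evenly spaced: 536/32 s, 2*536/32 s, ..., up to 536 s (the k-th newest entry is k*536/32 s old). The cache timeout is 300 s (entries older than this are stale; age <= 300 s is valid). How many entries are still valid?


Ages are k * 536/32 s for k = 1..32 (spacing = 16.7500 s).
Entry k is valid iff k * 536/32 <= 300 iff k <= 32 * 300 / 536 = 17.9104
n_valid = floor(17.9104) = 17
(n_stale = 32 - 17 = 15)

17


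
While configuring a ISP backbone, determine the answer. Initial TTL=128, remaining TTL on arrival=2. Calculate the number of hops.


Given: initial TTL = 128, received TTL = 2
Hops = initial TTL - received TTL
Hops = 128 - 2 = 126

126


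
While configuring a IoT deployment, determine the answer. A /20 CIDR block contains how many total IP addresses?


Given: CIDR prefix /20
Host bits = 32 - 20 = 12
Total addresses = 2^12 = 4096

4096


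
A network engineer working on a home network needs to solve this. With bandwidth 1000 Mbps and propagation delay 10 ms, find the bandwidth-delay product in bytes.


Given: bandwidth = 1000 Mbps, delay = 10 ms
BDP in bits = 1000 * 10^6 * 10 / 1000
BDP in bits = 10000000
BDP in bytes = 10000000 / 8 = 1250000

1250000


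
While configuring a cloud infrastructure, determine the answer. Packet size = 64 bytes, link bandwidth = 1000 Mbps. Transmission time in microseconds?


Given: packet = 64 bytes, bandwidth = 1000 Mbps
Packet in bits = 64 * 8 = 512 bits
Bandwidth = 1000 * 10^6 = 1000000000 bps
Time = 512 / 1000000000 seconds
Time in us = 512 * 10^6 / 1000000000 = 0.512

0.512


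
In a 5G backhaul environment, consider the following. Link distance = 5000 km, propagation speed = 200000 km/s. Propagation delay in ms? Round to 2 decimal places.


Given: distance = 5000 km, speed = 200000 km/s
Delay = distance / speed = 5000 / 200000 seconds
Delay in ms = 5000 * 1000 / 200000
Delay = 25.0000 ms
Rounded to 2 dp = 25.00 ms

25.00


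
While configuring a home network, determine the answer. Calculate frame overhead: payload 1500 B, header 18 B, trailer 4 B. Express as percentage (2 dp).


Given: payload = 1500 B, header = 18 B, trailer = 4 B
Overhead bytes = header + trailer = 18 + 4 = 22
Total frame = payload + overhead = 1500 + 22 = 1522
Overhead % = 22 / 1522 * 100 = 1.4455% -> 1.45% (2 dp)

1.45


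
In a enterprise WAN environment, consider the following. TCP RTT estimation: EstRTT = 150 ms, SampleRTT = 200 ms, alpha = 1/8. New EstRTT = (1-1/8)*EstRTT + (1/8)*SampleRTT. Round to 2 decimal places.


Given: EstRTT = 150 ms, SampleRTT = 200 ms, alpha = 1/8
New EstRTT = (1 - alpha) * EstRTT + alpha * SampleRTT
(7/8) * 150 = 131.25
(1/8) * 200 = 25
New EstRTT = 131.25 + 25 = 156.25 ms -> 156.25 ms (2 dp)

156.25


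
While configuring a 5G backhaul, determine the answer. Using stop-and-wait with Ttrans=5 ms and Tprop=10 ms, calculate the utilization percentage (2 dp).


Given: Ttrans = 5 ms, Tprop = 10 ms
RTT = 2 * Tprop = 2 * 10 = 20 ms
U = Ttrans / (Ttrans + RTT)
U = 5 / (5 + 20)
U = 5 / 25 = 0.2
U% = 20.00%

20.00


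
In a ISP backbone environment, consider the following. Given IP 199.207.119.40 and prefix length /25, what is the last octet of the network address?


Given: IP = 199.207.119.40, prefix = /25
Subnet mask = 255.255.255.128
Last octet of IP: 40
Last octet of mask: 128
Network last octet = 40 AND 128 = 0

0


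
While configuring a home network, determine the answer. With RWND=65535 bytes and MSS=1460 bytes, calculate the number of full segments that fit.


Given: RWND = 65535 bytes, MSS = 1460 bytes
Full segments = floor(RWND / MSS)
Full segments = floor(65535 / 1460)
Full segments = floor(44.887) = 44

44


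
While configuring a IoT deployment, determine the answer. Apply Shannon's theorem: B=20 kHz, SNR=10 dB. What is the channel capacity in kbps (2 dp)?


Given: B = 20 kHz, SNR = 10 dB
SNR linear = 10^(10/10) = 10
1 + SNR = 11
log2(11) = 3.4594316186
C = 20 * 1000 * 3.4594316186 = 69188.6324 bps
C = 69.188632 kbps -> 69.19 kbps (2 dp)

69.19


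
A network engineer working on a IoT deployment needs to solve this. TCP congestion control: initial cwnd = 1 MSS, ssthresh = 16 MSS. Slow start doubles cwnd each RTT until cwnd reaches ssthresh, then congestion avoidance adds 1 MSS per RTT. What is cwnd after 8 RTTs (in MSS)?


RTT 0: cwnd = 1 MSS (initial)
RTT 1: cwnd = 2 MSS (slow start, doubled)
RTT 2: cwnd = 4 MSS (slow start, doubled)
RTT 3: cwnd = 8 MSS (slow start, doubled)
RTT 4: cwnd = 16 MSS (slow start, doubled)
RTT 5: cwnd = 17 MSS (congestion avoidance, +1)
RTT 6: cwnd = 18 MSS (congestion avoidance, +1)
RTT 7: cwnd = 19 MSS (congestion avoidance, +1)
RTT 8: cwnd = 20 MSS (congestion avoidance, +1)

20


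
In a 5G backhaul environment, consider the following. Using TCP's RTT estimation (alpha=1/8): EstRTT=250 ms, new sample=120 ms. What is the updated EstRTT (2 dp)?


Given: EstRTT = 250 ms, SampleRTT = 120 ms, alpha = 1/8
New EstRTT = (1 - alpha) * EstRTT + alpha * SampleRTT
(7/8) * 250 = 218.75
(1/8) * 120 = 15
New EstRTT = 218.75 + 15 = 233.75 ms -> 233.75 ms (2 dp)

233.75


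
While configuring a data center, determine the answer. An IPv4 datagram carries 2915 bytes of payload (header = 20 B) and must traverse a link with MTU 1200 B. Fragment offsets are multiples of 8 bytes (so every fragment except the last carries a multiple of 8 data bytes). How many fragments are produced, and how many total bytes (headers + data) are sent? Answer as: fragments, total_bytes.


Max data per non-final fragment = floor((MTU - header)/8)*8 = floor((1200 - 20)/8)*8 = floor(1180/8)*8 = 1176 B
Final fragment needs no 8-byte alignment: it can carry up to MTU - header = 1180 B
Non-final fragments needed = ceil((payload - 1180) / 1176) = ceil(1735/1176) = ceil(1.4753) = 2
Number of fragments = 2 + 1 = 3
Fragment sizes (data): 2 * 1176 B + 563 B (last, 563 <= 1180 OK)
Total bytes sent = payload + n_frags * header = 2915 + 3*20 = 2915 + 60 = 2975 B

3, 2975


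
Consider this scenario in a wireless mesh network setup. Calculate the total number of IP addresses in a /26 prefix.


Given: CIDR prefix /26
Host bits = 32 - 26 = 6
Total addresses = 2^6 = 64

64


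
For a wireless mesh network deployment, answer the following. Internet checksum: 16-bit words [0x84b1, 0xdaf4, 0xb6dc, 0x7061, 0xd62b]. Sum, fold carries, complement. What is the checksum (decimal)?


Given words: [0x84b1, 0xdaf4, 0xb6dc, 0x7061, 0xd62b]
Step 1: Sum all words
Raw sum = 33969 + 56052 + 46812 + 28769 + 54827 = 220429
Step 2: Fold carry: (23821 + 3) = 23824
One's complement = ~23824 & 0xFFFF = 41711

41711


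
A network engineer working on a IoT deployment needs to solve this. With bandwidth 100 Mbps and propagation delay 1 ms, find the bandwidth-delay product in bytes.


Given: bandwidth = 100 Mbps, delay = 1 ms
BDP in bits = 100 * 10^6 * 1 / 1000
BDP in bits = 100000
BDP in bytes = 100000 / 8 = 12500

12500


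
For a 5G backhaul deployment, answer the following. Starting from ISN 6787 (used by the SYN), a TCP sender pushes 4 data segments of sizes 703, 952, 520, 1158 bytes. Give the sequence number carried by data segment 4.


The SYN occupies sequence number ISN = 6787, so the first data byte is ISN + 1 = 6788.
SEQ of data segment i = (ISN + 1) + sum of payload sizes of segments 1..i-1.
Segment 1: SEQ = 6788, payload = 703 bytes
Segment 2: SEQ = 7491, payload = 952 bytes
Segment 3: SEQ = 8443, payload = 520 bytes
Segment 4: SEQ = 8963, payload = 1158 bytes
SEQ of segment 4 = 6788 + 703 + 952 + 520 = 8963

8963


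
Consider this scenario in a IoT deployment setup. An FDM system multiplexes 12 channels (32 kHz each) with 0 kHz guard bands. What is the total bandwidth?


Given: 12 channels, 32 kHz each, guard = 0 kHz
Channel bandwidth = 12 * 32 = 384 kHz
Guard bands = 11 gaps * 0 kHz = 0 kHz
Total = 384 + 0 = 384 kHz

384


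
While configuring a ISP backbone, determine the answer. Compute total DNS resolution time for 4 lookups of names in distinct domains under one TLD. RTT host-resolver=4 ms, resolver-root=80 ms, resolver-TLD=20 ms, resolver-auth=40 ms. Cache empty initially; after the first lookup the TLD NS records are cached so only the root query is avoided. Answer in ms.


Lookup 1 (cold cache): local + root + TLD + auth = 4 + 80 + 20 + 40 = 144 ms
Lookups 2..4 (TLD NS cached -> skip root; new domain -> still ask TLD and auth): local + TLD + auth = 4 + 20 + 40 = 64 ms each
Remaining 3 lookups: 3 * 64 = 192 ms
Total = 144 + 192 = 336 ms

336


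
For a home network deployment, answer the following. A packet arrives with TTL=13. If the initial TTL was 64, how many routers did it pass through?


Given: initial TTL = 64, received TTL = 13
Hops = initial TTL - received TTL
Hops = 64 - 13 = 51

51


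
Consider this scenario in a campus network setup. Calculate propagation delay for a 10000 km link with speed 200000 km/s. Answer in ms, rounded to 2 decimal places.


Given: distance = 10000 km, speed = 200000 km/s
Delay = distance / speed = 10000 / 200000 seconds
Delay in ms = 10000 * 1000 / 200000
Delay = 50.0000 ms
Rounded to 2 dp = 50.00 ms

50.00


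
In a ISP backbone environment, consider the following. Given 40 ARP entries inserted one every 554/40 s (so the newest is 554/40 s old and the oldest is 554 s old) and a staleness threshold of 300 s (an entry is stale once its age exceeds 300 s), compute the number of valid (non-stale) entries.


Ages are k * 554/40 s for k = 1..40 (spacing = 13.8500 s).
Entry k is valid iff k * 554/40 <= 300 iff k <= 40 * 300 / 554 = 21.6606
n_valid = floor(21.6606) = 21
(n_stale = 40 - 21 = 19)

21


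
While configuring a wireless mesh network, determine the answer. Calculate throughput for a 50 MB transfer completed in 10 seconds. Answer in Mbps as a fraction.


Given: file = 50 MB, time = 10 s
File in Mb = 50 * 8 = 400 Mb
Throughput = 400 / 10 Mbps
Throughput = 40 Mbps

40


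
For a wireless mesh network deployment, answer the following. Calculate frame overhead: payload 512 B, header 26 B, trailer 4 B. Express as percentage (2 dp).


Given: payload = 512 B, header = 26 B, trailer = 4 B
Overhead bytes = header + trailer = 26 + 4 = 30
Total frame = payload + overhead = 512 + 30 = 542
Overhead % = 30 / 542 * 100 = 5.5351% -> 5.54% (2 dp)

5.54


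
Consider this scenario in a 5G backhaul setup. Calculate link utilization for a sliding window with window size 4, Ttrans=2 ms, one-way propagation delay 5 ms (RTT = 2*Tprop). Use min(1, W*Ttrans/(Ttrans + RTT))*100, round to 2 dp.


Given: W = 4, Ttrans = 2 ms, RTT = 10 ms (= 2 * Tprop, Tprop = 5 ms)
Cycle time = Ttrans + RTT = 2 + 10 = 12 ms (first packet sent until its ACK returns)
W * Ttrans = 4 * 2 = 8 ms of sending per cycle
W * Ttrans / (Ttrans + RTT) = 8 / 12 = 0.666667
U = min(1, 0.666667) = 0.666667
U% = 66.67%

66.67


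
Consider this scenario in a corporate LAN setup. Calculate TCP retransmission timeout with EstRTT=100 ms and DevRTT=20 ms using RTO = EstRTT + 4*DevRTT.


Given: EstRTT = 100 ms, DevRTT = 20 ms
Timeout = EstRTT + 4 * DevRTT
4 * DevRTT = 4 * 20 = 80
Timeout = 100 + 80 = 180 ms

180


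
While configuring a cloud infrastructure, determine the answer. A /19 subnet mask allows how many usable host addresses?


Given: subnet mask /19
Host bits = 32 - 19 = 13
Total addresses = 2^13 = 8192
Usable hosts = 8192 - 2 (network + broadcast) = 8190

8190


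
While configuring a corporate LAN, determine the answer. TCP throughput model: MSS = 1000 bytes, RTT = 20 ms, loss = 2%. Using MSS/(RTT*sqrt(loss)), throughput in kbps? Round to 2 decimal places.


Given: MSS = 1000 bytes, RTT = 20 ms, loss = 2%
RTT in seconds = 20 / 1000 = 0.02
Loss rate = 2% = 0.02
sqrt(loss) = sqrt(0.02) = 0.141421356237
Throughput (bytes/s) = 1000 / (0.02 * 0.141421356237) = 353553.3906
Throughput (kbps) = 353553.3906 * 8 / 1000 = 2828.427125 -> 2828.43 kbps (2 dp)

2828.43


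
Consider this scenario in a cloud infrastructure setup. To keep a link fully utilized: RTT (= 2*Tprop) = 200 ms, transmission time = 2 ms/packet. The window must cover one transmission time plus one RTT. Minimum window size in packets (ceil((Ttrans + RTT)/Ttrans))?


Given: Ttrans = 2 ms, RTT = 200 ms (= 2 * Tprop, Tprop = 100 ms)
Time until first ACK returns = Ttrans + RTT = 2 + 200 = 202 ms
Need W * Ttrans >= Ttrans + RTT  ->  W >= (Ttrans + RTT) / Ttrans
(Ttrans + RTT) / Ttrans = 202 / 2 = 101
W_min = ceil(101) = 101

101


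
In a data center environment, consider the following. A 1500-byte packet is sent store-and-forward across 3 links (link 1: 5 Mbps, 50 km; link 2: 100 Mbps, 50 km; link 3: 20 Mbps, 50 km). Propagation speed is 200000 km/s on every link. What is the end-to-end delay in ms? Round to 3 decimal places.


Packet = 1500 bytes = 12000 bits. Store-and-forward: sum (t_trans + t_prop) per link.
Link 1: t_trans = 12000/(5*10^6) s = 2.4000 ms; t_prop = 50/200000 s = 0.2500 ms; subtotal = 2.6500 ms
Link 2: t_trans = 12000/(100*10^6) s = 0.1200 ms; t_prop = 50/200000 s = 0.2500 ms; subtotal = 0.3700 ms
Link 3: t_trans = 12000/(20*10^6) s = 0.6000 ms; t_prop = 50/200000 s = 0.2500 ms; subtotal = 0.8500 ms
End-to-end = 2.6500 + 0.3700 + 0.8500 = 3.8700 ms -> 3.870 ms (3 dp)

3.870


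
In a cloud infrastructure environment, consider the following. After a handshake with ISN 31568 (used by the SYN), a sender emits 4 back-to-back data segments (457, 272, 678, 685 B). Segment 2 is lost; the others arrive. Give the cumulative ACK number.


SYN uses sequence number 31568; first data byte = ISN + 1 = 31569.
Segment 1: SEQ = 31569, len = 457 B, covers [31569, 32025]
Segment 2: SEQ = 32026, len = 272 B, covers [32026, 32297] [LOST]
Segment 3: SEQ = 32298, len = 678 B, covers [32298, 32975]
Segment 4: SEQ = 32976, len = 685 B, covers [32976, 33660]
In-order data received: bytes [31569, 32025] (segments 1..1).
Segment 2 missing -> gap begins at byte 32026; later segments buffered out of order.
Cumulative ACK = next expected in-order byte = 31569 + 457 = 32026

32026


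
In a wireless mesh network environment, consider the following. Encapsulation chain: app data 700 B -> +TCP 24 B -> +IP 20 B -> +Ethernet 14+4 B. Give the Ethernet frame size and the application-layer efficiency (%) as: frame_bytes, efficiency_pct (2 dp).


TCP segment = 700 + 24 = 724 B
IP packet = 724 + 20 = 744 B
Ethernet frame = 744 + 14 + 4 = 762 B
Efficiency = app / frame = 700 / 762 = 0.918635 = 91.8635% -> 91.86% (2 dp)

762, 91.86


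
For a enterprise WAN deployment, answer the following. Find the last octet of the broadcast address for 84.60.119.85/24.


Given: IP = 84.60.119.85, prefix = /24
Host bits = 32 - 24 = 8
Network last octet = 85 AND mask = 0
Host part size = 2^8 - 1 = 255
Broadcast last octet = 0 OR 255 = 255

255


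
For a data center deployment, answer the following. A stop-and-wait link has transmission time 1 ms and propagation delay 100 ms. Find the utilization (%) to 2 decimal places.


Given: Ttrans = 1 ms, Tprop = 100 ms
RTT = 2 * Tprop = 2 * 100 = 200 ms
U = Ttrans / (Ttrans + RTT)
U = 1 / (1 + 200)
U = 1 / 201 = 0.004975
U% = 0.50%

0.50


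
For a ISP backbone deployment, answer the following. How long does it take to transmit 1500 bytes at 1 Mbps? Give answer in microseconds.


Given: packet = 1500 bytes, bandwidth = 1 Mbps
Packet in bits = 1500 * 8 = 12000 bits
Bandwidth = 1 * 10^6 = 1000000 bps
Time = 12000 / 1000000 seconds
Time in us = 12000 * 10^6 / 1000000 = 12000

12000


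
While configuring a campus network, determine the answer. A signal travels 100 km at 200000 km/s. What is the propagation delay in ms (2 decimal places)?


Given: distance = 100 km, speed = 200000 km/s
Delay = distance / speed = 100 / 200000 seconds
Delay in ms = 100 * 1000 / 200000
Delay = 0.5000 ms
Rounded to 2 dp = 0.50 ms

0.50


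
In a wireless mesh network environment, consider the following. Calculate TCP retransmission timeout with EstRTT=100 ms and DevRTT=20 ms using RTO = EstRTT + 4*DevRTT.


Given: EstRTT = 100 ms, DevRTT = 20 ms
Timeout = EstRTT + 4 * DevRTT
4 * DevRTT = 4 * 20 = 80
Timeout = 100 + 80 = 180 ms

180


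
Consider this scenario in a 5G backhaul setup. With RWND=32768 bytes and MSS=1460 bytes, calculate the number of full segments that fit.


Given: RWND = 32768 bytes, MSS = 1460 bytes
Full segments = floor(RWND / MSS)
Full segments = floor(32768 / 1460)
Full segments = floor(22.4438) = 22

22


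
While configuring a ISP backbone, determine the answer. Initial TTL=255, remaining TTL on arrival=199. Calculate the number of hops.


Given: initial TTL = 255, received TTL = 199
Hops = initial TTL - received TTL
Hops = 255 - 199 = 56

56


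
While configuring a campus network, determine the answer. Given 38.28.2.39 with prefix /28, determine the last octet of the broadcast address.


Given: IP = 38.28.2.39, prefix = /28
Host bits = 32 - 28 = 4
Network last octet = 39 AND mask = 32
Host part size = 2^4 - 1 = 15
Broadcast last octet = 32 OR 15 = 47

47


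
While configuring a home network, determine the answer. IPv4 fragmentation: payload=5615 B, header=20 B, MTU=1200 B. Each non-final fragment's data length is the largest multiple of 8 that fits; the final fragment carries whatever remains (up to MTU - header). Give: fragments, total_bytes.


Max data per non-final fragment = floor((MTU - header)/8)*8 = floor((1200 - 20)/8)*8 = floor(1180/8)*8 = 1176 B
Final fragment needs no 8-byte alignment: it can carry up to MTU - header = 1180 B
Non-final fragments needed = ceil((payload - 1180) / 1176) = ceil(4435/1176) = ceil(3.7713) = 4
Number of fragments = 4 + 1 = 5
Fragment sizes (data): 4 * 1176 B + 911 B (last, 911 <= 1180 OK)
Total bytes sent = payload + n_frags * header = 5615 + 5*20 = 5615 + 100 = 5715 B

5, 5715


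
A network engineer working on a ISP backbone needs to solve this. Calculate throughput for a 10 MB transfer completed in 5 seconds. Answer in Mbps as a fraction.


Given: file = 10 MB, time = 5 s
File in Mb = 10 * 8 = 80 Mb
Throughput = 80 / 5 Mbps
Throughput = 16 Mbps

16


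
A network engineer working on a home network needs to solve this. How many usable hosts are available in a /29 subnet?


Given: subnet mask /29
Host bits = 32 - 29 = 3
Total addresses = 2^3 = 8
Usable hosts = 8 - 2 (network + broadcast) = 6

6


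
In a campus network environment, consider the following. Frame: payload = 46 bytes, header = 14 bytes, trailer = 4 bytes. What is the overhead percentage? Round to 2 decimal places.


Given: payload = 46 B, header = 14 B, trailer = 4 B
Overhead bytes = header + trailer = 14 + 4 = 18
Total frame = payload + overhead = 46 + 18 = 64
Overhead % = 18 / 64 * 100 = 28.1250% -> 28.13% (2 dp)

28.13


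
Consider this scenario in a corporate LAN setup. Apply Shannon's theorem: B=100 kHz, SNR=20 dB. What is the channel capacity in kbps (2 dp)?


Given: B = 100 kHz, SNR = 20 dB
SNR linear = 10^(20/10) = 100
1 + SNR = 101
log2(101) = 6.6582114828
C = 100 * 1000 * 6.6582114828 = 665821.1483 bps
C = 665.821148 kbps -> 665.82 kbps (2 dp)

665.82


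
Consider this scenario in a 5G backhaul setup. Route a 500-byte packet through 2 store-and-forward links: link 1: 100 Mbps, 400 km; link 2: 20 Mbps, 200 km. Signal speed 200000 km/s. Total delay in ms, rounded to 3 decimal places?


Packet = 500 bytes = 4000 bits. Store-and-forward: sum (t_trans + t_prop) per link.
Link 1: t_trans = 4000/(100*10^6) s = 0.0400 ms; t_prop = 400/200000 s = 2.0000 ms; subtotal = 2.0400 ms
Link 2: t_trans = 4000/(20*10^6) s = 0.2000 ms; t_prop = 200/200000 s = 1.0000 ms; subtotal = 1.2000 ms
End-to-end = 2.0400 + 1.2000 = 3.2400 ms -> 3.240 ms (3 dp)

3.240


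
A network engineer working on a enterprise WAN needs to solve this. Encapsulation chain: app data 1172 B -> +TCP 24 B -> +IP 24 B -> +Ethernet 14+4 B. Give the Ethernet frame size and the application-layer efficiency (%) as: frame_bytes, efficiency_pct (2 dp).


TCP segment = 1172 + 24 = 1196 B
IP packet = 1196 + 24 = 1220 B
Ethernet frame = 1220 + 14 + 4 = 1238 B
Efficiency = app / frame = 1172 / 1238 = 0.946688 = 94.6688% -> 94.67% (2 dp)

1238, 94.67


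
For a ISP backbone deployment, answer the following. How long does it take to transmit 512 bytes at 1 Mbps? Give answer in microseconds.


Given: packet = 512 bytes, bandwidth = 1 Mbps
Packet in bits = 512 * 8 = 4096 bits
Bandwidth = 1 * 10^6 = 1000000 bps
Time = 4096 / 1000000 seconds
Time in us = 4096 * 10^6 / 1000000 = 4096

4096


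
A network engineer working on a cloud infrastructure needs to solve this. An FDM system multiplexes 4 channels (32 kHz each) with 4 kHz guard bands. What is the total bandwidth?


Given: 4 channels, 32 kHz each, guard = 4 kHz
Channel bandwidth = 4 * 32 = 128 kHz
Guard bands = 3 gaps * 4 kHz = 12 kHz
Total = 128 + 12 = 140 kHz

140


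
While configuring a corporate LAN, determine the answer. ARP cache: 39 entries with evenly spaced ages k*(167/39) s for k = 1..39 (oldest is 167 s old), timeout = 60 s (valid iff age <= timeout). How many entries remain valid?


Ages are k * 167/39 s for k = 1..39 (spacing = 4.2821 s).
Entry k is valid iff k * 167/39 <= 60 iff k <= 39 * 60 / 167 = 14.0120
n_valid = floor(14.0120) = 14
(n_stale = 39 - 14 = 25)

14


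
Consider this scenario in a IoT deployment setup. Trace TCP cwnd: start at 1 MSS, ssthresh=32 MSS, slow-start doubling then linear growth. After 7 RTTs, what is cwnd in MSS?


RTT 0: cwnd = 1 MSS (initial)
RTT 1: cwnd = 2 MSS (slow start, doubled)
RTT 2: cwnd = 4 MSS (slow start, doubled)
RTT 3: cwnd = 8 MSS (slow start, doubled)
RTT 4: cwnd = 16 MSS (slow start, doubled)
RTT 5: cwnd = 32 MSS (slow start, doubled)
RTT 6: cwnd = 33 MSS (congestion avoidance, +1)
RTT 7: cwnd = 34 MSS (congestion avoidance, +1)

34


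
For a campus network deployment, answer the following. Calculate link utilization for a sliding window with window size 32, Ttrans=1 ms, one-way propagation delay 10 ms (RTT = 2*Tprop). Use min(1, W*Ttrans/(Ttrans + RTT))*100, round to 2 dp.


Given: W = 32, Ttrans = 1 ms, RTT = 20 ms (= 2 * Tprop, Tprop = 10 ms)
Cycle time = Ttrans + RTT = 1 + 20 = 21 ms (first packet sent until its ACK returns)
W * Ttrans = 32 * 1 = 32 ms of sending per cycle
W * Ttrans / (Ttrans + RTT) = 32 / 21 = 1.523810
U = min(1, 1.523810) = 1.000000
U% = 100.00%

100.00


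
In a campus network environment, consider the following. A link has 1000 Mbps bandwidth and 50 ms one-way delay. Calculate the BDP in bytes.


Given: bandwidth = 1000 Mbps, delay = 50 ms
BDP in bits = 1000 * 10^6 * 50 / 1000
BDP in bits = 50000000
BDP in bytes = 50000000 / 8 = 6250000

6250000


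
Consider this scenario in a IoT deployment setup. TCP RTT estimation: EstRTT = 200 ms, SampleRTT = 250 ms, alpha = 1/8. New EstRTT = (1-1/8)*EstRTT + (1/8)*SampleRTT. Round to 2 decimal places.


Given: EstRTT = 200 ms, SampleRTT = 250 ms, alpha = 1/8
New EstRTT = (1 - alpha) * EstRTT + alpha * SampleRTT
(7/8) * 200 = 175
(1/8) * 250 = 31.25
New EstRTT = 175 + 31.25 = 206.25 ms -> 206.25 ms (2 dp)

206.25


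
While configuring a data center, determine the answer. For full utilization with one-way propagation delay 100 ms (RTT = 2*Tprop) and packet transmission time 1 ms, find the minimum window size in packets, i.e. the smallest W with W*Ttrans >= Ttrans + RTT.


Given: Ttrans = 1 ms, RTT = 200 ms (= 2 * Tprop, Tprop = 100 ms)
Time until first ACK returns = Ttrans + RTT = 1 + 200 = 201 ms
Need W * Ttrans >= Ttrans + RTT  ->  W >= (Ttrans + RTT) / Ttrans
(Ttrans + RTT) / Ttrans = 201 / 1 = 201
W_min = ceil(201) = 201

201


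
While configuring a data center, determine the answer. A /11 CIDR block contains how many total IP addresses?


Given: CIDR prefix /11
Host bits = 32 - 11 = 21
Total addresses = 2^21 = 2097152

2097152


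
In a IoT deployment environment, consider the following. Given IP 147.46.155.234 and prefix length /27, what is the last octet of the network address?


Given: IP = 147.46.155.234, prefix = /27
Subnet mask = 255.255.255.224
Last octet of IP: 234
Last octet of mask: 224
Network last octet = 234 AND 224 = 224

224


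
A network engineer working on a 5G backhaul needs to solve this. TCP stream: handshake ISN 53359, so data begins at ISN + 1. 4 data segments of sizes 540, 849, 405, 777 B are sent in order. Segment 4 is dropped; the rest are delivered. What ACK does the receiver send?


SYN uses sequence number 53359; first data byte = ISN + 1 = 53360.
Segment 1: SEQ = 53360, len = 540 B, covers [53360, 53899]
Segment 2: SEQ = 53900, len = 849 B, covers [53900, 54748]
Segment 3: SEQ = 54749, len = 405 B, covers [54749, 55153]
Segment 4: SEQ = 55154, len = 777 B, covers [55154, 55930] [LOST]
In-order data received: bytes [53360, 55153] (segments 1..3).
Segment 4 missing -> gap begins at byte 55154.
Cumulative ACK = next expected in-order byte = 53360 + 540 + 849 + 405 = 55154

55154


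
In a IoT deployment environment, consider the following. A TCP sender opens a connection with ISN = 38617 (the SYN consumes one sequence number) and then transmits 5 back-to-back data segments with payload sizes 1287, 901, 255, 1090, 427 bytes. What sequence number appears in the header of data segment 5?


The SYN occupies sequence number ISN = 38617, so the first data byte is ISN + 1 = 38618.
SEQ of data segment i = (ISN + 1) + sum of payload sizes of segments 1..i-1.
Segment 1: SEQ = 38618, payload = 1287 bytes
Segment 2: SEQ = 39905, payload = 901 bytes
Segment 3: SEQ = 40806, payload = 255 bytes
Segment 4: SEQ = 41061, payload = 1090 bytes
Segment 5: SEQ = 42151, payload = 427 bytes
SEQ of segment 5 = 38618 + 1287 + 901 + 255 + 1090 = 42151

42151


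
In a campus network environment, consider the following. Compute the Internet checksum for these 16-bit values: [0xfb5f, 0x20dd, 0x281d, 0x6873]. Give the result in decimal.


Given words: [0xfb5f, 0x20dd, 0x281d, 0x6873]
Step 1: Sum all words
Raw sum = 64351 + 8413 + 10269 + 26739 = 109772
Step 2: Fold carry: (44236 + 1) = 44237
One's complement = ~44237 & 0xFFFF = 21298

21298


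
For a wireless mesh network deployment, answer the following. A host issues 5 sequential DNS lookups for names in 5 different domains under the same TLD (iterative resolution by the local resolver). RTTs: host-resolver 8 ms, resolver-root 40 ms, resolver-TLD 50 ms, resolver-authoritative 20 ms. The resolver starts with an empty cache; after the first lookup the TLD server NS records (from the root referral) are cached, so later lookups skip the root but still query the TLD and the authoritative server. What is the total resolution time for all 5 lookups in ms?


Lookup 1 (cold cache): local + root + TLD + auth = 8 + 40 + 50 + 20 = 118 ms
Lookups 2..5 (TLD NS cached -> skip root; new domain -> still ask TLD and auth): local + TLD + auth = 8 + 50 + 20 = 78 ms each
Remaining 4 lookups: 4 * 78 = 312 ms
Total = 118 + 312 = 430 ms

430


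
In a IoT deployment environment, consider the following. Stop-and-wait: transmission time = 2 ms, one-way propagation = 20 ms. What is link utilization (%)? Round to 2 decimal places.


Given: Ttrans = 2 ms, Tprop = 20 ms
RTT = 2 * Tprop = 2 * 20 = 40 ms
U = Ttrans / (Ttrans + RTT)
U = 2 / (2 + 40)
U = 2 / 42 = 0.047619
U% = 4.76%

4.76


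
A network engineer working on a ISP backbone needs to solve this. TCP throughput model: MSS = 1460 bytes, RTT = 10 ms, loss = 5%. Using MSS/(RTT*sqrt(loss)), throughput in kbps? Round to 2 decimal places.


Given: MSS = 1460 bytes, RTT = 10 ms, loss = 5%
RTT in seconds = 10 / 1000 = 0.01
Loss rate = 5% = 0.05
sqrt(loss) = sqrt(0.05) = 0.223606797750
Throughput (bytes/s) = 1460 / (0.01 * 0.223606797750) = 652931.8494
Throughput (kbps) = 652931.8494 * 8 / 1000 = 5223.454795 -> 5223.45 kbps (2 dp)

5223.45


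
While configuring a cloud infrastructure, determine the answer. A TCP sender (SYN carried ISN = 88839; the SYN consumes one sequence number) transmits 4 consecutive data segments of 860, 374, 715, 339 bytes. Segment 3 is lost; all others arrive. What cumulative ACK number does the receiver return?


SYN uses sequence number 88839; first data byte = ISN + 1 = 88840.
Segment 1: SEQ = 88840, len = 860 B, covers [88840, 89699]
Segment 2: SEQ = 89700, len = 374 B, covers [89700, 90073]
Segment 3: SEQ = 90074, len = 715 B, covers [90074, 90788] [LOST]
Segment 4: SEQ = 90789, len = 339 B, covers [90789, 91127]
In-order data received: bytes [88840, 90073] (segments 1..2).
Segment 3 missing -> gap begins at byte 90074; later segments buffered out of order.
Cumulative ACK = next expected in-order byte = 88840 + 860 + 374 = 90074

90074


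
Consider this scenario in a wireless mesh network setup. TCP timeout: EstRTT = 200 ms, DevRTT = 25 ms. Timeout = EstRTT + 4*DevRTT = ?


Given: EstRTT = 200 ms, DevRTT = 25 ms
Timeout = EstRTT + 4 * DevRTT
4 * DevRTT = 4 * 25 = 100
Timeout = 200 + 100 = 300 ms

300


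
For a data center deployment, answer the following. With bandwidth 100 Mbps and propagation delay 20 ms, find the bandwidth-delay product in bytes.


Given: bandwidth = 100 Mbps, delay = 20 ms
BDP in bits = 100 * 10^6 * 20 / 1000
BDP in bits = 2000000
BDP in bytes = 2000000 / 8 = 250000

250000
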